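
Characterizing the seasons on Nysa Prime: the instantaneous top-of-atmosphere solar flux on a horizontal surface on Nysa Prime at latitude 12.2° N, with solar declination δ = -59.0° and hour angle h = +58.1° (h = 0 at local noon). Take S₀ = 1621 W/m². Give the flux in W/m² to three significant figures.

138 W/m²

cos θ_z = sin φ sin δ + cos φ cos δ cos h = -0.181141 + 0.266019 = 0.084878.
Flux = S₀ · cos θ_z = 1621 × 0.084878 = 137.6 W/m².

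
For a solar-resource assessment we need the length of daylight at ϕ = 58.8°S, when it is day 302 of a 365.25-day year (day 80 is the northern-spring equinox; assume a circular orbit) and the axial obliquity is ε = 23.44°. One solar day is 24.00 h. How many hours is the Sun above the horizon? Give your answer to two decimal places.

15.35 h

Solar longitude: L_s = 360° × (302 − 80)/365.25 = 218.809°.
sin δ = sin 23.44° × sin 218.809° = -0.24930, so δ = -14.436°.
cos h₀ = −tan ϕ · tan δ = −tan(-58.8°) × tan(-14.436°) = -0.4251, so h₀ = 2.0098 rad = 115.16°.
Daylight = 2h₀/(2π) × 24.00 h = (2.0098/π) × 24.00 = 15.35 h.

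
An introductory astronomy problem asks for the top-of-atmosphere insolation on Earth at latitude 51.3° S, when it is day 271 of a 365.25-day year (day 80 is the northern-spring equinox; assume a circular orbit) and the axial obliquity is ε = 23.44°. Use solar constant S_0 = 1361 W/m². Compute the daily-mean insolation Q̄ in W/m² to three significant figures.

Q̄ ≈ 301 W/m²

Solar longitude: L_s = 360° × (271 − 80)/365.25 = 188.255°.
sin δ = sin 23.44° × sin 188.255° = -0.05711, so δ = -3.274°.
cos h₀ = −tan(-51.3°) tan(-3.274°) = -0.0714, h₀ = 1.6423 rad.
Bracket: h₀ sin ϕ sin δ + cos ϕ cos δ sin h₀ = 1.6423×-0.78043×-0.05711 + 0.62524×0.99837×0.99745 = 0.073198 + 0.622629 = 0.695827.
Q̄ = (S_0/π) × [bracket] = (1361/π) × 0.695827 = 301.4 W/m².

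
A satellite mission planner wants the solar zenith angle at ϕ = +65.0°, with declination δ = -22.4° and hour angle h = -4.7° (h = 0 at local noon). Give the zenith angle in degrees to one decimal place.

θ_z = 87.5°

cos θ_z = sin ϕ sin δ + cos ϕ cos δ cos h = -0.345367 + 0.389416 = 0.044049.
θ_z = arccos(0.044049) = 87.5°.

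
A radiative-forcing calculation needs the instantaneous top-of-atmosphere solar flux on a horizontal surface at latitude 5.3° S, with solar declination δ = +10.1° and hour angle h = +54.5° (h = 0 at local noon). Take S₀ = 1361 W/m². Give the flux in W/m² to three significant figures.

753 W/m²

cos θ_z = sin φ sin δ + cos φ cos δ cos h = -0.016199 + 0.569260 = 0.553061.
Flux = S₀ · cos θ_z = 1361 × 0.553061 = 752.7 W/m².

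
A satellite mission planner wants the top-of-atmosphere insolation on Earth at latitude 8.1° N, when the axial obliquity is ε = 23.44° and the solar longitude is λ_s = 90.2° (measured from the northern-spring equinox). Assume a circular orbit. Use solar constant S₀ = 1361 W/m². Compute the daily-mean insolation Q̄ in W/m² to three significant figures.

Q̄ ≈ 432 W/m²

Solar declination: sin δ = sin ε · sin λ_s = sin 23.44° × sin 90.2° = 0.39779, so δ = +23.440°.
cos H₀ = −tan(+8.1°) tan(+23.440°) = -0.0617, H₀ = 1.6325 rad.
Bracket: H₀ sin φ sin δ + cos φ cos δ sin H₀ = 1.6325×0.14090×0.39779 + 0.99002×0.91748×0.99809 = 0.091499 + 0.906589 = 0.998088.
Q̄ = (S₀/π) × [bracket] = (1361/π) × 0.998088 = 432.4 W/m².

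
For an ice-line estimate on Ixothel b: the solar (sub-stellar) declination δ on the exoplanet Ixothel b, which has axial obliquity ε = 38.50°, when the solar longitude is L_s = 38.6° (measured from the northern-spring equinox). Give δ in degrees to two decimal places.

sin δ = sin ε · sin L_s = sin 38.50° × sin 38.6° = 0.388374.
δ = arcsin(0.388374) = +22.85°.

δ = +22.85°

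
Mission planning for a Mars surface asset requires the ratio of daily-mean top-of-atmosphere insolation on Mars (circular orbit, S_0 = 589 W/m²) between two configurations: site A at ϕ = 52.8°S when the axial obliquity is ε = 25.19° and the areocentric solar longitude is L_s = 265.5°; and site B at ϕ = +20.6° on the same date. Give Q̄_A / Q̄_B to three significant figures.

Q̄_A / Q̄_B ≈ 1.89

— Configuration A (ϕ=-52.8°):
sin δ = sin 25.19° × sin 265.5° = -0.42431, so δ = -25.107°.
cos h₀ = −tan(-52.8°) tan(-25.107°) = -0.6173, h₀ = 2.2361 rad.
Bracket: h₀ sin ϕ sin δ + cos ϕ cos δ sin h₀ = 2.2361×-0.79653×-0.42431 + 0.60460×0.90552×0.78670 = 0.755747 + 0.430700 = 1.186447.
Q̄ = (S_0/π) × [bracket] = (589/π) × 1.186447 = 222.44 W/m².
— Configuration B (ϕ=+20.6°):
cos h₀ = −tan(+20.6°) tan(-25.107°) = 0.1761, h₀ = 1.3937 rad.
Bracket: h₀ sin ϕ sin δ + cos ϕ cos δ sin h₀ = 1.3937×0.35184×-0.42431 + 0.93606×0.90552×0.98437 = -0.208064 + 0.834373 = 0.626309.
Q̄ = (S_0/π) × [bracket] = (589/π) × 0.626309 = 117.42 W/m².
Ratio Q̄_A / Q̄_B = 222.44 / 117.42 = 1.894.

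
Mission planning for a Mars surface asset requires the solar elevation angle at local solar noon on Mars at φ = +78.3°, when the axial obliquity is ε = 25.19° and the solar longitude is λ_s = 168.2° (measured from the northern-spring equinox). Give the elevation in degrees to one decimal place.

16.7°

Solar declination: sin δ = sin ε · sin λ_s = sin 25.19° × sin 168.2° = 0.08704, so δ = +4.993°.
At local noon the hour angle is zero, so the zenith angle equals |φ − δ| = |+78.3° − (+4.993°)| = 73.307°.
Elevation = 90° − 73.307° = 16.7°.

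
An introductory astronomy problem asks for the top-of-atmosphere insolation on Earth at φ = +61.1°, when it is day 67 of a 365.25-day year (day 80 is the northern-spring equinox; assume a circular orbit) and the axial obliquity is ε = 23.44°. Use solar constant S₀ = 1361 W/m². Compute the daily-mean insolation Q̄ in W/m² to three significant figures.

Q̄ ≈ 159 W/m²

Solar longitude: λ_s = 360° × (67 − 80)/365.25 = -12.813°, i.e. -12.813° + 360° = 347.187°.
sin δ = sin 23.44° × sin 347.187° = -0.08822, so δ = -5.061°.
cos H₀ = −tan(+61.1°) tan(-5.061°) = 0.1604, H₀ = 1.4097 rad.
Bracket: H₀ sin φ sin δ + cos φ cos δ sin H₀ = 1.4097×0.87546×-0.08822 + 0.48328×0.99610×0.98705 = -0.108875 + 0.475161 = 0.366286.
Q̄ = (S₀/π) × [bracket] = (1361/π) × 0.366286 = 158.7 W/m².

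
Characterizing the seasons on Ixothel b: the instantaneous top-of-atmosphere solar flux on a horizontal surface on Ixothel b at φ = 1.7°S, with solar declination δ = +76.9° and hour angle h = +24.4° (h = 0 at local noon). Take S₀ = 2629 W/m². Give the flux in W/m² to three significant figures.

466 W/m²

cos θ_z = sin φ sin δ + cos φ cos δ cos h = -0.028894 + 0.206317 = 0.177423.
Flux = S₀ · cos θ_z = 2629 × 0.177423 = 466.4 W/m².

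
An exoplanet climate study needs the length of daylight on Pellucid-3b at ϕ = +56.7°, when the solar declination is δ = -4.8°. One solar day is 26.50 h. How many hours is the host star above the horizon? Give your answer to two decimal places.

cos h₀ = −tan ϕ · tan δ = −tan(+56.7°) × tan(-4.800°) = 0.1278, so h₀ = 1.4426 rad = 82.66°.
Daylight = 2h₀/(2π) × 26.50 h = (1.4426/π) × 26.50 = 12.17 h.

12.17 h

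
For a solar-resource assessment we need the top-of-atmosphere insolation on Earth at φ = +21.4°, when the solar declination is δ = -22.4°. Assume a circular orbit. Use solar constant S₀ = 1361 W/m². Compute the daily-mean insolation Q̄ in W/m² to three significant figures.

cos H₀ = −tan(+21.4°) tan(-22.400°) = 0.1615, H₀ = 1.4086 rad.
Bracket: H₀ sin φ sin δ + cos φ cos δ sin H₀ = 1.4086×0.36488×-0.38107 + 0.93106×0.92455×0.98687 = -0.195859 + 0.849509 = 0.653650.
Q̄ = (S₀/π) × [bracket] = (1361/π) × 0.653650 = 283.2 W/m².

Q̄ ≈ 283 W/m²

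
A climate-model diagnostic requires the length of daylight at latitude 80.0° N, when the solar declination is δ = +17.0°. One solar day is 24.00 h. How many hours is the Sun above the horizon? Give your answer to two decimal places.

Sunrise equation: cos H₀ = −tan φ · tan δ = -1.7339 ≤ −1, so the Sun never sets (polar day) and H₀ = π.
Daylight = 2H₀/(2π) × 24.00 h = (3.1416/π) × 24.00 = 24.00 h.

24.00 h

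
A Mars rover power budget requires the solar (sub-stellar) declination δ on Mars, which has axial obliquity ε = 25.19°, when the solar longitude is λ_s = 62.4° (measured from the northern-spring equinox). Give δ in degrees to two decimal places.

sin δ = sin ε · sin λ_s = sin 25.19° × sin 62.4° = 0.377187.
δ = arcsin(0.377187) = +22.16°.

δ = +22.16°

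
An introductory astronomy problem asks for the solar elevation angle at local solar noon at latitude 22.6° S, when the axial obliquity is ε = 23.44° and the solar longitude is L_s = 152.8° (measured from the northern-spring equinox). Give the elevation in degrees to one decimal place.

56.9°

Solar declination: sin δ = sin ε · sin L_s = sin 23.44° × sin 152.8° = 0.18183, so δ = +10.476°.
At local noon the hour angle is zero, so the zenith angle equals |ϕ − δ| = |-22.6° − (+10.476°)| = 33.076°.
Elevation = 90° − 33.076° = 56.9°.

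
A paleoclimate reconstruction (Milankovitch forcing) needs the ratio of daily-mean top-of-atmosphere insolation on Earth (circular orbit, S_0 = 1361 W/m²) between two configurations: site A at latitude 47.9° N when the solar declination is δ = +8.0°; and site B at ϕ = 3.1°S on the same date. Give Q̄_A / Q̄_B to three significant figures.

— Configuration A (ϕ=+47.9°):
cos h₀ = −tan(+47.9°) tan(+8.000°) = -0.1555, h₀ = 1.7270 rad.
Bracket: h₀ sin ϕ sin δ + cos ϕ cos δ sin h₀ = 1.7270×0.74198×0.13917 + 0.67043×0.99027×0.98783 = 0.178332 + 0.655827 = 0.834159.
Q̄ = (S_0/π) × [bracket] = (1361/π) × 0.834159 = 361.37 W/m².
— Configuration B (ϕ=-3.1°):
cos h₀ = −tan(-3.1°) tan(+8.000°) = 0.0076, h₀ = 1.5632 rad.
Bracket: h₀ sin ϕ sin δ + cos ϕ cos δ sin h₀ = 1.5632×-0.05408×0.13917 + 0.99854×0.99027×0.99997 = -0.011765 + 0.988795 = 0.977030.
Q̄ = (S_0/π) × [bracket] = (1361/π) × 0.977030 = 423.27 W/m².
Ratio Q̄_A / Q̄_B = 361.37 / 423.27 = 0.8538.

Q̄_A / Q̄_B ≈ 0.854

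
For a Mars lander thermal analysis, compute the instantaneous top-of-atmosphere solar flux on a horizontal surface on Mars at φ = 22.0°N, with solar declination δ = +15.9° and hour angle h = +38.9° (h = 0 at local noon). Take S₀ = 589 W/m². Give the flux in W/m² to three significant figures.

cos θ_z = sin φ sin δ + cos φ cos δ cos h = 0.102627 + 0.693968 = 0.796595.
Flux = S₀ · cos θ_z = 589 × 0.796595 = 469.2 W/m².

469 W/m²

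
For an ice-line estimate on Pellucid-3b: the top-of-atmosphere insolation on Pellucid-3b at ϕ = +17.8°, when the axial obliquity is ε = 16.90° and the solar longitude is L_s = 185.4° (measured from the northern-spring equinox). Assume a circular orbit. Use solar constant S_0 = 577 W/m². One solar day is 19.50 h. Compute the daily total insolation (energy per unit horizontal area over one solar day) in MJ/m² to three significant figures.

Solar declination: sin δ = sin ε · sin L_s = sin 16.90° × sin 185.4° = -0.02736, so δ = -1.568°.
cos h₀ = −tan(+17.8°) tan(-1.568°) = 0.0088, h₀ = 1.5620 rad.
Bracket: h₀ sin ϕ sin δ + cos ϕ cos δ sin h₀ = 1.5620×0.30570×-0.02736 + 0.95213×0.99963×0.99996 = -0.013064 + 0.951740 = 0.938676.
Q̄ = (S_0/π) × [bracket] = (577/π) × 0.938676 = 172.40 W/m².
Daily total = Q̄ × 19.50 h × 3600 s/h = 172.40 × 19.50 × 3600 / 10⁶ = 12.10 MJ/m².

12.1 MJ/m²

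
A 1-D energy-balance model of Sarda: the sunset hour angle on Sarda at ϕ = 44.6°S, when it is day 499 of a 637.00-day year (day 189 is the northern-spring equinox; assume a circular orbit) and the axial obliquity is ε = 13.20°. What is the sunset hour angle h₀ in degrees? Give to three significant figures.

h₀ = 88.9°

Solar longitude: L_s = 360° × (499 − 189)/637.00 = 175.196°.
sin δ = sin 13.20° × sin 175.196° = 0.01912, so δ = +1.096°.
cos h₀ = −tan ϕ · tan δ = −tan(-44.6°) × tan(+1.096°) = 0.0189, so h₀ = 1.5519 rad = 88.92°.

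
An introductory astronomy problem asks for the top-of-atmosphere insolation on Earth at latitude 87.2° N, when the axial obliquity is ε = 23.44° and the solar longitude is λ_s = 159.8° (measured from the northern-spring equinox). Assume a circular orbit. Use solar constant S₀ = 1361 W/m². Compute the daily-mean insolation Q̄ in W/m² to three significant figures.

Solar declination: sin δ = sin ε · sin λ_s = sin 23.44° × sin 159.8° = 0.13736, so δ = +7.895°.
cos H₀ = −tan(+87.2°) tan(+7.895°) = -2.8353 ≤ −1 ⇒ polar day, H₀ = π.
Bracket: H₀ sin φ sin δ + cos φ cos δ sin H₀ = 3.1416×0.99881×0.13736 + 0.04885×0.99052×0.00000 = 0.431017 + 0.000000 = 0.431017.
Q̄ = (S₀/π) × [bracket] = (1361/π) × 0.431017 = 186.7 W/m².

Q̄ ≈ 187 W/m²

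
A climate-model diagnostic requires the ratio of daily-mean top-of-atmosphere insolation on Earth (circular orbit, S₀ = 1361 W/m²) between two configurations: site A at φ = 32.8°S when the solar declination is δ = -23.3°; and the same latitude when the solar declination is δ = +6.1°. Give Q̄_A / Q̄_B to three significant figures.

— Configuration A (φ=-32.8°):
cos H₀ = −tan(-32.8°) tan(-23.300°) = -0.2775, H₀ = 1.8520 rad.
Bracket: H₀ sin φ sin δ + cos φ cos δ sin H₀ = 1.8520×-0.54171×-0.39555 + 0.84057×0.91845×0.96071 = 0.396834 + 0.741689 = 1.138523.
Q̄ = (S₀/π) × [bracket] = (1361/π) × 1.138523 = 493.23 W/m².
— Configuration B (φ=-32.8°):
cos H₀ = −tan(-32.8°) tan(+6.100°) = 0.0689, H₀ = 1.5019 rad.
Bracket: H₀ sin φ sin δ + cos φ cos δ sin H₀ = 1.5019×-0.54171×0.10626 + 0.84057×0.99434×0.99763 = -0.086453 + 0.833831 = 0.747378.
Q̄ = (S₀/π) × [bracket] = (1361/π) × 0.747378 = 323.78 W/m².
Ratio Q̄_A / Q̄_B = 493.23 / 323.78 = 1.523.

Q̄_A / Q̄_B ≈ 1.52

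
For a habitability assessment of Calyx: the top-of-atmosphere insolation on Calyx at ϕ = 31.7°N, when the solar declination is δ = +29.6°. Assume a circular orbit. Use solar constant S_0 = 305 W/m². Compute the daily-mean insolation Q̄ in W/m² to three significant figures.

cos h₀ = −tan(+31.7°) tan(+29.600°) = -0.3509, h₀ = 1.9293 rad.
Bracket: h₀ sin ϕ sin δ + cos ϕ cos δ sin h₀ = 1.9293×0.52547×0.49394 + 0.85081×0.86949×0.93643 = 0.500751 + 0.692744 = 1.193495.
Q̄ = (S_0/π) × [bracket] = (305/π) × 1.193495 = 115.9 W/m².

Q̄ ≈ 116 W/m²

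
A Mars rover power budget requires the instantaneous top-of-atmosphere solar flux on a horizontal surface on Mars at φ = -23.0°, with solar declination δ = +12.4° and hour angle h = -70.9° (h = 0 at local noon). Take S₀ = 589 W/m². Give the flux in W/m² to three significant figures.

cos θ_z = sin φ sin δ + cos φ cos δ cos h = -0.083904 + 0.294179 = 0.210275.
Flux = S₀ · cos θ_z = 589 × 0.210275 = 123.9 W/m².

124 W/m²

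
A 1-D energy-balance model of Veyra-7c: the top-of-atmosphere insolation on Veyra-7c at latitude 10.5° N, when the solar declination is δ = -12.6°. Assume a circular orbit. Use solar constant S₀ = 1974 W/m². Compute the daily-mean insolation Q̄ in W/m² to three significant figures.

Q̄ ≈ 564 W/m²

cos H₀ = −tan(+10.5°) tan(-12.600°) = 0.0414, H₀ = 1.5294 rad.
Bracket: H₀ sin φ sin δ + cos φ cos δ sin H₀ = 1.5294×0.18224×-0.21814 + 0.98325×0.97592×0.99914 = -0.060800 + 0.958748 = 0.897948.
Q̄ = (S₀/π) × [bracket] = (1974/π) × 0.897948 = 564.2 W/m².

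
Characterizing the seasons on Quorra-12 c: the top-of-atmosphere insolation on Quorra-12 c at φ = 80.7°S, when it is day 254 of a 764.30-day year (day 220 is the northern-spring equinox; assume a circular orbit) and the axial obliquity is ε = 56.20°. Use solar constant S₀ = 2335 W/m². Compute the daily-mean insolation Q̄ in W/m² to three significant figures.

Q̄ ≈ 0.00 W/m²

Solar longitude: λ_s = 360° × (254 − 220)/764.30 = 16.015°.
sin δ = sin 56.20° × sin 16.015° = 0.22925, so δ = +13.253°.
cos H₀ = −tan(-80.7°) tan(+13.253°) = 1.4383 ≥ 1 ⇒ polar night, H₀ = 0 and Q̄ = 0.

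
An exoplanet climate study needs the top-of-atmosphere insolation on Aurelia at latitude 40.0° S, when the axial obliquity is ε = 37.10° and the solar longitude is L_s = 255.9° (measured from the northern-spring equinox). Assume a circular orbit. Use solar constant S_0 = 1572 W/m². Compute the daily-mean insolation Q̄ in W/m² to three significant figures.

Q̄ ≈ 665 W/m²

Solar declination: sin δ = sin ε · sin L_s = sin 37.10° × sin 255.9° = -0.58503, so δ = -35.805°.
cos h₀ = −tan(-40.0°) tan(-35.805°) = -0.6053, h₀ = 2.2209 rad.
Bracket: h₀ sin ϕ sin δ + cos ϕ cos δ sin h₀ = 2.2209×-0.64279×-0.58503 + 0.76604×0.81101×0.79600 = 0.835173 + 0.494528 = 1.329701.
Q̄ = (S_0/π) × [bracket] = (1572/π) × 1.329701 = 665.4 W/m².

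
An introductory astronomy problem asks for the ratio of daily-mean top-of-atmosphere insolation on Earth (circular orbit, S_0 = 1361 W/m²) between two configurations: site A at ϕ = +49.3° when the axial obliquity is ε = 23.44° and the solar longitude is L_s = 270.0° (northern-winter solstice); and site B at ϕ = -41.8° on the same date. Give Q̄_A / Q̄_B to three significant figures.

Q̄_A / Q̄_B ≈ 0.176

— Configuration A (ϕ=+49.3°):
Solar declination: sin δ = sin ε · sin L_s = sin 23.44° × sin 270.0° = -0.39779, so δ = -23.440°.
cos h₀ = −tan(+49.3°) tan(-23.440°) = 0.5041, h₀ = 1.0425 rad.
Bracket: h₀ sin ϕ sin δ + cos ϕ cos δ sin h₀ = 1.0425×0.75813×-0.39779 + 0.65210×0.91748×0.86366 = -0.314394 + 0.516718 = 0.202324.
Q̄ = (S_0/π) × [bracket] = (1361/π) × 0.202324 = 87.651 W/m².
— Configuration B (ϕ=-41.8°):
cos h₀ = −tan(-41.8°) tan(-23.440°) = -0.3877, h₀ = 1.9689 rad.
Bracket: h₀ sin ϕ sin δ + cos ϕ cos δ sin h₀ = 1.9689×-0.66653×-0.39779 + 0.74548×0.91748×0.92180 = 0.522032 + 0.630477 = 1.152509.
Q̄ = (S_0/π) × [bracket] = (1361/π) × 1.152509 = 499.29 W/m².
Ratio Q̄_A / Q̄_B = 87.651 / 499.29 = 0.1756.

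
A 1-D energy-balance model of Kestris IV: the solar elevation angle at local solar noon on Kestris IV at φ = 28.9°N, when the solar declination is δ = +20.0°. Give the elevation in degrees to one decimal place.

At local noon the hour angle is zero, so the zenith angle equals |φ − δ| = |+28.9° − (+20.000°)| = 8.900°.
Elevation = 90° − 8.900° = 81.1°.

81.1°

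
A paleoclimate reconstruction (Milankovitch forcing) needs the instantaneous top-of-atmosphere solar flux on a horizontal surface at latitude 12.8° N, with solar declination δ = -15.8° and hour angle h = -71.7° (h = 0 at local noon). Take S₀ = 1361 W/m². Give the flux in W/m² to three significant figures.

319 W/m²

cos θ_z = sin φ sin δ + cos φ cos δ cos h = -0.060323 + 0.294621 = 0.234298.
Flux = S₀ · cos θ_z = 1361 × 0.234298 = 318.9 W/m².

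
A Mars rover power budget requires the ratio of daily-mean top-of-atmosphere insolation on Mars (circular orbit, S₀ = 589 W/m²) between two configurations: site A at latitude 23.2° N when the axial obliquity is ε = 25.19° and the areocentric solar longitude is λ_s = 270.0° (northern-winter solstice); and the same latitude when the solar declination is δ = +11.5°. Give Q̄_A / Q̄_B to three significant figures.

— Configuration A (φ=+23.2°):
sin δ = sin 25.19° × sin 270.0° = -0.42562, so δ = -25.190°.
cos H₀ = −tan(+23.2°) tan(-25.190°) = 0.2016, H₀ = 1.3678 rad.
Bracket: H₀ sin φ sin δ + cos φ cos δ sin H₀ = 1.3678×0.39394×-0.42562 + 0.91914×0.90490×0.97947 = -0.229337 + 0.814654 = 0.585317.
Q̄ = (S₀/π) × [bracket] = (589/π) × 0.585317 = 109.74 W/m².
— Configuration B (φ=+23.2°):
cos H₀ = −tan(+23.2°) tan(+11.500°) = -0.0872, H₀ = 1.6581 rad.
Bracket: H₀ sin φ sin δ + cos φ cos δ sin H₀ = 1.6581×0.39394×0.19937 + 0.91914×0.97992×0.99619 = 0.130227 + 0.897252 = 1.027479.
Q̄ = (S₀/π) × [bracket] = (589/π) × 1.027479 = 192.64 W/m².
Ratio Q̄_A / Q̄_B = 109.74 / 192.64 = 0.5697.

Q̄_A / Q̄_B ≈ 0.570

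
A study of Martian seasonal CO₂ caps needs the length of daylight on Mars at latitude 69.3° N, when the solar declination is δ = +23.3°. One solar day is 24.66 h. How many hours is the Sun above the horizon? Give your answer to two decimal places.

24.66 h

Sunrise equation: cos H₀ = −tan φ · tan δ = -1.1397 ≤ −1, so the Sun never sets (polar day) and H₀ = π.
Daylight = 2H₀/(2π) × 24.66 h = (3.1416/π) × 24.66 = 24.66 h.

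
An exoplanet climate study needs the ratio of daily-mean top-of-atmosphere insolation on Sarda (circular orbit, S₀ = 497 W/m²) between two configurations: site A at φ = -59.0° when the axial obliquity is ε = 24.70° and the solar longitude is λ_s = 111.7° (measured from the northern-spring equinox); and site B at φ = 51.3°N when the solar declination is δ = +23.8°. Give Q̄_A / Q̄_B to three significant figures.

— Configuration A (φ=-59.0°):
Solar declination: sin δ = sin ε · sin λ_s = sin 24.70° × sin 111.7° = 0.38825, so δ = +22.846°.
cos H₀ = −tan(-59.0°) tan(+22.846°) = 0.7012, H₀ = 0.7938 rad.
Bracket: H₀ sin φ sin δ + cos φ cos δ sin H₀ = 0.7938×-0.85717×0.38825 + 0.51504×0.92155×0.71300 = -0.264174 + 0.338415 = 0.074241.
Q̄ = (S₀/π) × [bracket] = (497/π) × 0.074241 = 11.745 W/m².
— Configuration B (φ=+51.3°):
cos H₀ = −tan(+51.3°) tan(+23.800°) = -0.5505, H₀ = 2.1538 rad.
Bracket: H₀ sin φ sin δ + cos φ cos δ sin H₀ = 2.1538×0.78043×0.40355 + 0.62524×0.91496×0.83482 = 0.678323 + 0.477575 = 1.155898.
Q̄ = (S₀/π) × [bracket] = (497/π) × 1.155898 = 182.86 W/m².
Ratio Q̄_A / Q̄_B = 11.745 / 182.86 = 0.06423.

Q̄_A / Q̄_B ≈ 0.0642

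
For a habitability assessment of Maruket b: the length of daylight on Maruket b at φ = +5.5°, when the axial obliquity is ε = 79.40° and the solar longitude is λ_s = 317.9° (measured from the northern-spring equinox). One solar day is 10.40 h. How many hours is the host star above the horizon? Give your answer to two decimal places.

Solar declination: sin δ = sin ε · sin λ_s = sin 79.40° × sin 317.9° = -0.65899, so δ = -41.223°.
cos H₀ = −tan φ · tan δ = −tan(+5.5°) × tan(-41.223°) = 0.0844, so H₀ = 1.4863 rad = 85.16°.
Daylight = 2H₀/(2π) × 10.40 h = (1.4863/π) × 10.40 = 4.92 h.

4.92 h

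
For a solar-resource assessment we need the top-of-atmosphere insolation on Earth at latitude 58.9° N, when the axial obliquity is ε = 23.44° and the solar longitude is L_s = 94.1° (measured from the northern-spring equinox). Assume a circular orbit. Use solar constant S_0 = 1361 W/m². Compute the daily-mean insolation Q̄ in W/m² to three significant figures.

Solar declination: sin δ = sin ε · sin L_s = sin 23.44° × sin 94.1° = 0.39677, so δ = +23.376°.
cos h₀ = −tan(+58.9°) tan(+23.376°) = -0.7165, h₀ = 2.3696 rad.
Bracket: h₀ sin ϕ sin δ + cos ϕ cos δ sin h₀ = 2.3696×0.85627×0.39677 + 0.51653×0.91792×0.69754 = 0.805053 + 0.330727 = 1.135780.
Q̄ = (S_0/π) × [bracket] = (1361/π) × 1.135780 = 492.0 W/m².

Q̄ ≈ 492 W/m²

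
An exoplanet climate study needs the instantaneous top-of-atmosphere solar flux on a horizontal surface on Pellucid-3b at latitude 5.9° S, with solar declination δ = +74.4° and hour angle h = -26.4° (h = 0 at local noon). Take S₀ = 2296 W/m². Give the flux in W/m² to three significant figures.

cos θ_z = sin φ sin δ + cos φ cos δ cos h = -0.099006 + 0.239599 = 0.140593.
Flux = S₀ · cos θ_z = 2296 × 0.140593 = 322.8 W/m².

323 W/m²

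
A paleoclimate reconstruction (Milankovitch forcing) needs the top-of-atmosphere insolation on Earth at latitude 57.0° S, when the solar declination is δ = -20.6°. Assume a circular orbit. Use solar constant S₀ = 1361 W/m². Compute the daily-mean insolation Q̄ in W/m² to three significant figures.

cos H₀ = −tan(-57.0°) tan(-20.600°) = -0.5788, H₀ = 2.1880 rad.
Bracket: H₀ sin φ sin δ + cos φ cos δ sin H₀ = 2.1880×-0.83867×-0.35184 + 0.54464×0.93606×0.81547 = 0.645630 + 0.415739 = 1.061369.
Q̄ = (S₀/π) × [bracket] = (1361/π) × 1.061369 = 459.8 W/m².

Q̄ ≈ 460 W/m²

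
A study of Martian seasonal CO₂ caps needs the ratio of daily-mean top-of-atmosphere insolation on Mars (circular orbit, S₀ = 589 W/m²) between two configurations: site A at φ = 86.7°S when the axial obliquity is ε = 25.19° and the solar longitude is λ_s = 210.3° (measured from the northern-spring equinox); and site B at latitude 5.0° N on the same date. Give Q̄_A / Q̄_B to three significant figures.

Q̄_A / Q̄_B ≈ 0.714

— Configuration A (φ=-86.7°):
Solar declination: sin δ = sin ε · sin λ_s = sin 25.19° × sin 210.3° = -0.21474, so δ = -12.400°.
cos H₀ = −tan(-86.7°) tan(-12.400°) = -3.8132 ≤ −1 ⇒ polar day, H₀ = π.
Bracket: H₀ sin φ sin δ + cos φ cos δ sin H₀ = 3.1416×-0.99834×-0.21474 + 0.05756×0.97667×0.00000 = 0.673507 + 0.000000 = 0.673507.
Q̄ = (S₀/π) × [bracket] = (589/π) × 0.673507 = 126.27 W/m².
— Configuration B (φ=+5.0°):
cos H₀ = −tan(+5.0°) tan(-12.400°) = 0.0192, H₀ = 1.5516 rad.
Bracket: H₀ sin φ sin δ + cos φ cos δ sin H₀ = 1.5516×0.08716×-0.21474 + 0.99619×0.97667×0.99981 = -0.029041 + 0.972764 = 0.943723.
Q̄ = (S₀/π) × [bracket] = (589/π) × 0.943723 = 176.93 W/m².
Ratio Q̄_A / Q̄_B = 126.27 / 176.93 = 0.7137.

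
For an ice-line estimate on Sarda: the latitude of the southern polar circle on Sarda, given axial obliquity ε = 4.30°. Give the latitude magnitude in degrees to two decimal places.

The polar circle is the lowest latitude that experiences at least one full rotation of continuous darkness at the northern-summer solstice; it lies at |ϕ| = 90° − ε = 90° − 4.30° = 85.70°.

85.70°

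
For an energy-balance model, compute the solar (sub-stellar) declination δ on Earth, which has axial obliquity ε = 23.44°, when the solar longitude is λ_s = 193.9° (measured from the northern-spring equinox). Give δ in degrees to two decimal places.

sin δ = sin ε · sin λ_s = sin 23.44° × sin 193.9° = -0.095560.
δ = arcsin(-0.095560) = -5.48°.

δ = -5.48°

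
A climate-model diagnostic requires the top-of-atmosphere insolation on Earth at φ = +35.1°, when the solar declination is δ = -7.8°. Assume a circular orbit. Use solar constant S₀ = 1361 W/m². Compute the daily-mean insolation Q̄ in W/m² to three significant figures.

Q̄ ≈ 300 W/m²

cos H₀ = −tan(+35.1°) tan(-7.800°) = 0.0963, H₀ = 1.4744 rad.
Bracket: H₀ sin φ sin δ + cos φ cos δ sin H₀ = 1.4744×0.57501×-0.13572 + 0.81815×0.99075×0.99535 = -0.115063 + 0.806813 = 0.691750.
Q̄ = (S₀/π) × [bracket] = (1361/π) × 0.691750 = 299.7 W/m².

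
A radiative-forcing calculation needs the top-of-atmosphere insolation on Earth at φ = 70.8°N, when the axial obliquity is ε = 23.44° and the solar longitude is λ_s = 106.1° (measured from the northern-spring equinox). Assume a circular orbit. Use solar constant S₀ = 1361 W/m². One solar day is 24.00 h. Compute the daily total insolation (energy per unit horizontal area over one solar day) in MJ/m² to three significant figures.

42.4 MJ/m²

Solar declination: sin δ = sin ε · sin λ_s = sin 23.44° × sin 106.1° = 0.38219, so δ = +22.469°.
cos H₀ = −tan(+70.8°) tan(+22.469°) = -1.1877 ≤ −1 ⇒ polar day, H₀ = π.
Bracket: H₀ sin φ sin δ + cos φ cos δ sin H₀ = 3.1416×0.94438×0.38219 + 0.32887×0.92409×0.00000 = 1.133906 + 0.000000 = 1.133906.
Q̄ = (S₀/π) × [bracket] = (1361/π) × 1.133906 = 491.23 W/m².
Daily total = Q̄ × 24.00 h × 3600 s/h = 491.23 × 24.00 × 3600 / 10⁶ = 42.44 MJ/m².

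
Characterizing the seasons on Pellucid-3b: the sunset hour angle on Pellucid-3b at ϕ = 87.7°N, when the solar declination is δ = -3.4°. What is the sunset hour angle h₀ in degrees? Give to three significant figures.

cos h₀ = −tan ϕ · tan δ = 1.4792 ≥ 1, so the host star never rises (polar night) and h₀ = 0.

h₀ = 0.00°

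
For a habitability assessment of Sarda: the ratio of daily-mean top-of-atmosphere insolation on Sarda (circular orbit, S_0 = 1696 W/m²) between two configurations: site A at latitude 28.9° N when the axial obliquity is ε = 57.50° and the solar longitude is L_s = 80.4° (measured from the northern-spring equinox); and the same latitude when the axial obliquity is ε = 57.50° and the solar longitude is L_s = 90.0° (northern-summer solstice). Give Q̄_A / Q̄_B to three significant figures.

Q̄_A / Q̄_B ≈ 0.995

— Configuration A (ϕ=+28.9°):
Solar declination: sin δ = sin ε · sin L_s = sin 57.50° × sin 80.4° = 0.83158, so δ = +56.261°.
cos h₀ = −tan(+28.9°) tan(+56.261°) = -0.8265, h₀ = 2.5437 rad.
Bracket: h₀ sin ϕ sin δ + cos ϕ cos δ sin h₀ = 2.5437×0.48328×0.83158 + 0.87546×0.55540×0.56290 = 1.022277 + 0.273699 = 1.295976.
Q̄ = (S_0/π) × [bracket] = (1696/π) × 1.295976 = 699.64 W/m².
— Configuration B (ϕ=+28.9°):
Solar declination: sin δ = sin ε · sin L_s = sin 57.50° × sin 90.0° = 0.84339, so δ = +57.500°.
cos h₀ = −tan(+28.9°) tan(+57.500°) = -0.8665, h₀ = 2.6190 rad.
Bracket: h₀ sin ϕ sin δ + cos ϕ cos δ sin h₀ = 2.6190×0.48328×0.84339 + 0.87546×0.53730×0.49915 = 1.067487 + 0.234793 = 1.302280.
Q̄ = (S_0/π) × [bracket] = (1696/π) × 1.302280 = 703.04 W/m².
Ratio Q̄_A / Q̄_B = 699.64 / 703.04 = 0.9952.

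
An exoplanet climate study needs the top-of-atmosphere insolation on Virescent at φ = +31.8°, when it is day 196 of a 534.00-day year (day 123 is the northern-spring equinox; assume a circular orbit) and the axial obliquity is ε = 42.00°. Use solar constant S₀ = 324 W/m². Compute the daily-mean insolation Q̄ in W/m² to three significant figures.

Solar longitude: λ_s = 360° × (196 − 123)/534.00 = 49.213°.
sin δ = sin 42.00° × sin 49.213° = 0.50663, so δ = +30.440°.
cos H₀ = −tan(+31.8°) tan(+30.440°) = -0.3643, H₀ = 1.9437 rad.
Bracket: H₀ sin φ sin δ + cos φ cos δ sin H₀ = 1.9437×0.52696×0.50663 + 0.84989×0.86216×0.93126 = 0.518917 + 0.682373 = 1.201290.
Q̄ = (S₀/π) × [bracket] = (324/π) × 1.201290 = 123.9 W/m².

Q̄ ≈ 124 W/m²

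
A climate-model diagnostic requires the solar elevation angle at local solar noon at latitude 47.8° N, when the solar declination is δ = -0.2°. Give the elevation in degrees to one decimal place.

42.0°

At local noon the hour angle is zero, so the zenith angle equals |ϕ − δ| = |+47.8° − (-0.200°)| = 48.000°.
Elevation = 90° − 48.000° = 42.0°.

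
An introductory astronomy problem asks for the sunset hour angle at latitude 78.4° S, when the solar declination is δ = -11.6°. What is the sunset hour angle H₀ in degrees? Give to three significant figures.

H₀ = 180°

Sunrise equation: cos H₀ = −tan φ · tan δ = -1.0000 ≤ −1, so the Sun never sets (polar day) and H₀ = π.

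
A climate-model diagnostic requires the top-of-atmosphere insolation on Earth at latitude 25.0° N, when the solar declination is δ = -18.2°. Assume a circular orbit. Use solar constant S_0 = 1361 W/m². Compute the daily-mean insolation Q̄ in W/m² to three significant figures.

Q̄ ≈ 288 W/m²

cos h₀ = −tan(+25.0°) tan(-18.200°) = 0.1533, h₀ = 1.4169 rad.
Bracket: h₀ sin ϕ sin δ + cos ϕ cos δ sin h₀ = 1.4169×0.42262×-0.31233 + 0.90631×0.94997×0.98818 = -0.187026 + 0.850791 = 0.663765.
Q̄ = (S_0/π) × [bracket] = (1361/π) × 0.663765 = 287.6 W/m².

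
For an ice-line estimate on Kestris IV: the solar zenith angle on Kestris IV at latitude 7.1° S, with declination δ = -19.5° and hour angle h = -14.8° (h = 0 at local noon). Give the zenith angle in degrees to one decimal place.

cos θ_z = sin ϕ sin δ + cos ϕ cos δ cos h = 0.041259 + 0.904379 = 0.945638.
θ_z = arccos(0.945638) = 19.0°.

θ_z = 19.0°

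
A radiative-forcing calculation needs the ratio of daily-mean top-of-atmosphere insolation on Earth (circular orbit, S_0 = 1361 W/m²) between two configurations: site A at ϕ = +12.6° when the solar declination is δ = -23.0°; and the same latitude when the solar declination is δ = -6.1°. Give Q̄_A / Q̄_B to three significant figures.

Q̄_A / Q̄_B ≈ 0.823

— Configuration A (ϕ=+12.6°):
cos h₀ = −tan(+12.6°) tan(-23.000°) = 0.0949, h₀ = 1.4758 rad.
Bracket: h₀ sin ϕ sin δ + cos ϕ cos δ sin h₀ = 1.4758×0.21814×-0.39073 + 0.97592×0.92050×0.99549 = -0.125788 + 0.894283 = 0.768495.
Q̄ = (S_0/π) × [bracket] = (1361/π) × 0.768495 = 332.93 W/m².
— Configuration B (ϕ=+12.6°):
cos h₀ = −tan(+12.6°) tan(-6.100°) = 0.0239, h₀ = 1.5469 rad.
Bracket: h₀ sin ϕ sin δ + cos ϕ cos δ sin h₀ = 1.5469×0.21814×-0.10626 + 0.97592×0.99434×0.99971 = -0.035856 + 0.970115 = 0.934259.
Q̄ = (S_0/π) × [bracket] = (1361/π) × 0.934259 = 404.74 W/m².
Ratio Q̄_A / Q̄_B = 332.93 / 404.74 = 0.8226.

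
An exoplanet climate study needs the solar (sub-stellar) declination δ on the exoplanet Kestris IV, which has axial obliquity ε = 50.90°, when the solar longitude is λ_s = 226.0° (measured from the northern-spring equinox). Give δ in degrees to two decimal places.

δ = -33.93°

sin δ = sin ε · sin λ_s = sin 50.90° × sin 226.0° = -0.558241.
δ = arcsin(-0.558241) = -33.93°.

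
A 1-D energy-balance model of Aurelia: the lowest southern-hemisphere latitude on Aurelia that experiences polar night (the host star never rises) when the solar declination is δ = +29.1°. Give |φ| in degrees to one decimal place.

|φ| = 60.9°

Polar night requires cos H₀ = −tan φ tan δ ≥ 1, i.e. tan φ tan δ ≤ −1.
The boundary is |tan φ| · |tan δ| = 1, so |φ| = 90° − |δ| = 90° − 29.1° = 60.9° in the southern hemisphere.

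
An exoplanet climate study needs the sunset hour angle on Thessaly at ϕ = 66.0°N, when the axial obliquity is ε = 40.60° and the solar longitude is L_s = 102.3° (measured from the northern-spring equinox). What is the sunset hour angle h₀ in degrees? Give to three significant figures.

h₀ = 180°

Solar declination: sin δ = sin ε · sin L_s = sin 40.60° × sin 102.3° = 0.63584, so δ = +39.482°.
Sunrise equation: cos h₀ = −tan ϕ · tan δ = -1.8503 ≤ −1, so the host star never sets (polar day) and h₀ = π.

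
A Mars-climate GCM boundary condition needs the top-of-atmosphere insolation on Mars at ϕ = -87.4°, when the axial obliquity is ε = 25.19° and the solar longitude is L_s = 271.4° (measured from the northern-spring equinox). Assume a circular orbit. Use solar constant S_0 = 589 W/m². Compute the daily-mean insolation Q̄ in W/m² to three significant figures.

Solar declination: sin δ = sin ε · sin L_s = sin 25.19° × sin 271.4° = -0.42549, so δ = -25.182°.
cos h₀ = −tan(-87.4°) tan(-25.182°) = -10.3542 ≤ −1 ⇒ polar day, h₀ = π.
Bracket: h₀ sin ϕ sin δ + cos ϕ cos δ sin h₀ = 3.1416×-0.99897×-0.42549 + 0.04536×0.90496×0.00000 = 1.335343 + 0.000000 = 1.335343.
Q̄ = (S_0/π) × [bracket] = (589/π) × 1.335343 = 250.4 W/m².

Q̄ ≈ 250 W/m²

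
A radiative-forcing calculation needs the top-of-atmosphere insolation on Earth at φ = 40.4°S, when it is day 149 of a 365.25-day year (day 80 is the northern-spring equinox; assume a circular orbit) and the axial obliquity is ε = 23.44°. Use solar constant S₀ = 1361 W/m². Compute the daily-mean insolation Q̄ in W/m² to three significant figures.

Solar longitude: λ_s = 360° × (149 − 80)/365.25 = 68.008°.
sin δ = sin 23.44° × sin 68.008° = 0.36884, so δ = +21.644°.
cos H₀ = −tan(-40.4°) tan(+21.644°) = 0.3377, H₀ = 1.2263 rad.
Bracket: H₀ sin φ sin δ + cos φ cos δ sin H₀ = 1.2263×-0.64812×0.36884 + 0.76154×0.92949×0.94125 = -0.293150 + 0.666258 = 0.373108.
Q̄ = (S₀/π) × [bracket] = (1361/π) × 0.373108 = 161.6 W/m².

Q̄ ≈ 162 W/m²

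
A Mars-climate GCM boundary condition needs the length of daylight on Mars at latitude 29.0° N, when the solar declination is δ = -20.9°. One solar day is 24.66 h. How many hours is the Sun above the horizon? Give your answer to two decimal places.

cos h₀ = −tan ϕ · tan δ = −tan(+29.0°) × tan(-20.900°) = 0.2117, so h₀ = 1.3575 rad = 77.78°.
Daylight = 2h₀/(2π) × 24.66 h = (1.3575/π) × 24.66 = 10.66 h.

10.66 h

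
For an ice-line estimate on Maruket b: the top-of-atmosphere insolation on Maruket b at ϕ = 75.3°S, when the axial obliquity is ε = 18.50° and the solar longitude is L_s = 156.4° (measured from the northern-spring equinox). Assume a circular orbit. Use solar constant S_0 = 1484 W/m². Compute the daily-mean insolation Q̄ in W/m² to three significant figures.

Solar declination: sin δ = sin ε · sin L_s = sin 18.50° × sin 156.4° = 0.12703, so δ = +7.298°.
cos h₀ = −tan(-75.3°) tan(+7.298°) = 0.4882, h₀ = 1.0608 rad.
Bracket: h₀ sin ϕ sin δ + cos ϕ cos δ sin h₀ = 1.0608×-0.96727×0.12703 + 0.25376×0.99190×0.87275 = -0.130343 + 0.219675 = 0.089332.
Q̄ = (S_0/π) × [bracket] = (1484/π) × 0.089332 = 42.20 W/m².

Q̄ ≈ 42.2 W/m²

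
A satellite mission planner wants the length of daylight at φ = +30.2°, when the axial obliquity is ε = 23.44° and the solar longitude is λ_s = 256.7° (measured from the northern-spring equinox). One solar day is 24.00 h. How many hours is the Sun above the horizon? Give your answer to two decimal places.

Solar declination: sin δ = sin ε · sin λ_s = sin 23.44° × sin 256.7° = -0.38712, so δ = -22.775°.
cos H₀ = −tan φ · tan δ = −tan(+30.2°) × tan(-22.775°) = 0.2444, so H₀ = 1.3239 rad = 75.86°.
Daylight = 2H₀/(2π) × 24.00 h = (1.3239/π) × 24.00 = 10.11 h.

10.11 h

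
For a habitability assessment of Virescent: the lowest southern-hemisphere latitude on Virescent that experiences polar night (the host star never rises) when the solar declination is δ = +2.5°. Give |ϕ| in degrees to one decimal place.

|ϕ| = 87.5°

Polar night requires cos h₀ = −tan ϕ tan δ ≥ 1, i.e. tan ϕ tan δ ≤ −1.
The boundary is |tan ϕ| · |tan δ| = 1, so |ϕ| = 90° − |δ| = 90° − 2.5° = 87.5° in the southern hemisphere.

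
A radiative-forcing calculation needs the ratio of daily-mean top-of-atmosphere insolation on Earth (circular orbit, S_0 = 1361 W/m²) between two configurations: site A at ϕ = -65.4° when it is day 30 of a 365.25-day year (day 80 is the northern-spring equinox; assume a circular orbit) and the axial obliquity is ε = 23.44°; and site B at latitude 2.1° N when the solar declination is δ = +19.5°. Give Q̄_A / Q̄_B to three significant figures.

— Configuration A (ϕ=-65.4°):
Solar longitude: L_s = 360° × (30 − 80)/365.25 = -49.281°, i.e. -49.281° + 360° = 310.719°.
sin δ = sin 23.44° × sin 310.719° = -0.30149, so δ = -17.547°.
cos h₀ = −tan(-65.4°) tan(-17.547°) = -0.6907, h₀ = 2.3332 rad.
Bracket: h₀ sin ϕ sin δ + cos ϕ cos δ sin h₀ = 2.3332×-0.90924×-0.30149 + 0.41628×0.95347×0.72319 = 0.639593 + 0.287042 = 0.926635.
Q̄ = (S_0/π) × [bracket] = (1361/π) × 0.926635 = 401.44 W/m².
— Configuration B (ϕ=+2.1°):
cos h₀ = −tan(+2.1°) tan(+19.500°) = -0.0130, h₀ = 1.5838 rad.
Bracket: h₀ sin ϕ sin δ + cos ϕ cos δ sin h₀ = 1.5838×0.03664×0.33381 + 0.99933×0.94264×0.99992 = 0.019371 + 0.941933 = 0.961304.
Q̄ = (S_0/π) × [bracket] = (1361/π) × 0.961304 = 416.46 W/m².
Ratio Q̄_A / Q̄_B = 401.44 / 416.46 = 0.9639.

Q̄_A / Q̄_B ≈ 0.964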